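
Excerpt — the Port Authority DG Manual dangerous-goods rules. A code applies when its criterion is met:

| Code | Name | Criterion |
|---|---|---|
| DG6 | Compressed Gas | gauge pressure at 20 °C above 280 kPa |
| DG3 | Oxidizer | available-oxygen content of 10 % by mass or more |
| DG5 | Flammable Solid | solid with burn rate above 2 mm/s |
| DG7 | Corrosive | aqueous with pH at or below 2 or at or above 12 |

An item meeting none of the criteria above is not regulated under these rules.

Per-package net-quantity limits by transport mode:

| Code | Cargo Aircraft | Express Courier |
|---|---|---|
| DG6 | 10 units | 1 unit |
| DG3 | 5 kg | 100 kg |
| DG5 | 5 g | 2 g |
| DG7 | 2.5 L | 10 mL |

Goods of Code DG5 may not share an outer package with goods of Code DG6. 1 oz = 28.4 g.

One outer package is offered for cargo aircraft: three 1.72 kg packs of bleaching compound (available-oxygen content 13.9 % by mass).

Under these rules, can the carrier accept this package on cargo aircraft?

Bleaching compound: available-oxygen content 13.9 % by mass ≥ 10 % by mass → Code DG3 (Oxidizer).
Code DG3 quantity: three 1.72 kg packs = 5.16 kg.
5.16 kg exceeds the cargo aircraft limit of 5 kg for Code DG3.

No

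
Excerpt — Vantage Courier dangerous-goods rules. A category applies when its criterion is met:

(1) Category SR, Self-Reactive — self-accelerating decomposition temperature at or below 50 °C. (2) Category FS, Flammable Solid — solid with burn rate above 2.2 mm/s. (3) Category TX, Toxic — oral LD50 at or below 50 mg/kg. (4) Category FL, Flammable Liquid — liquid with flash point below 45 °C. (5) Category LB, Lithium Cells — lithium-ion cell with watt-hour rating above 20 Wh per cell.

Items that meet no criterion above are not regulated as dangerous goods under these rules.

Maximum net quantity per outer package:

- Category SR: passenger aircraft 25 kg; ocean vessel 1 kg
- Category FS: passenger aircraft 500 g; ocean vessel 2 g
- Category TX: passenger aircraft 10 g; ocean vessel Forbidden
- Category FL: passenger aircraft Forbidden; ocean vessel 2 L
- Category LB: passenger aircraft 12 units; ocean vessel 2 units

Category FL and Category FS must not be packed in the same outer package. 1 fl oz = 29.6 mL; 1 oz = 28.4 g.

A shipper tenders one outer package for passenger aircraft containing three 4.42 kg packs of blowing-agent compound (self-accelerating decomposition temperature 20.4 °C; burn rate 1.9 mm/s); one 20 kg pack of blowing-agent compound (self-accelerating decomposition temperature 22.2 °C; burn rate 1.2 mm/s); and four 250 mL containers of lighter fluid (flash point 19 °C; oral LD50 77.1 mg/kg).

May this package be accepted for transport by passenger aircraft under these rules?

No

With self-accelerating decomposition temperature 20.4 °C (≤ 50 °C), the blowing-agent compound falls in Category SR.
With self-accelerating decomposition temperature 22.2 °C (≤ 50 °C), the blowing-agent compound falls in Category SR.
Flash point 19 °C meets the Category FL criterion (Flammable Liquid), so the lighter fluid is Category FL.
Category SR net quantity: (three 4.42 kg packs = 13.26 kg) + 20 kg = 33.26 kg.
33.26 kg > 25 kg (passenger aircraft limit, Category SR) — over the limit.
Category FL quantity: four 250 mL containers = 1 L.
Category FL is Forbidden by passenger aircraft.
The segregation rule (Category FL with Category FS) does not apply to Category SR with Category FL.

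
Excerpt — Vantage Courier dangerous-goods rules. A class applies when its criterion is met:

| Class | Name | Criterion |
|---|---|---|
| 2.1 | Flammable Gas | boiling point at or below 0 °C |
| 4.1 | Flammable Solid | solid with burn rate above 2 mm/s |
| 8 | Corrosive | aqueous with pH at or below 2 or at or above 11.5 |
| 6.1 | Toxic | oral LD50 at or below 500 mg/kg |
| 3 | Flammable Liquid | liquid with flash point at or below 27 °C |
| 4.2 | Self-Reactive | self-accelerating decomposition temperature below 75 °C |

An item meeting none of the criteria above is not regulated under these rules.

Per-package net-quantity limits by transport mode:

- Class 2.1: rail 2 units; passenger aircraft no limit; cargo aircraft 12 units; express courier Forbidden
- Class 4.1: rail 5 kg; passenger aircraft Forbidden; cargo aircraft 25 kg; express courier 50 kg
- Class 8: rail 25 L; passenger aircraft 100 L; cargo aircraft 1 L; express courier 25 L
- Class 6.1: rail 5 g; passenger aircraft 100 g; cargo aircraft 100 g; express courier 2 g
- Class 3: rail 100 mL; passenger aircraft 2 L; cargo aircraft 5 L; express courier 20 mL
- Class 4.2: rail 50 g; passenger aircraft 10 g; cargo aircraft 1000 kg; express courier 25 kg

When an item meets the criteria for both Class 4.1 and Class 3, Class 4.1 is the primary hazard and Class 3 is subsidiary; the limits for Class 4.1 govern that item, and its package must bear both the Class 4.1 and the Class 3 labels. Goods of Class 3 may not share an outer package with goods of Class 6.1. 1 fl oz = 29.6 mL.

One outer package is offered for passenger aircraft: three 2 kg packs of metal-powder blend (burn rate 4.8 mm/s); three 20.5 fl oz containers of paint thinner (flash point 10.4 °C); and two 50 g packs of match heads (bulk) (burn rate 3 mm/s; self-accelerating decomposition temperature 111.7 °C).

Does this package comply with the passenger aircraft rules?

The metal-powder blend has burn rate 4.8 mm/s, which is > 2 mm/s, so it is Class 4.1 (Flammable Solid).
The paint thinner has flash point 10.4 °C, which is ≤ 27 °C, so it is Class 3 (Flammable Liquid).
Match heads (bulk): burn rate 3 mm/s > 2 mm/s → Class 4.1 (Flammable Solid).
Class 3 quantity: three 20.5 fl oz containers = 1820.4 mL.
1820.4 mL ≤ 2 L (passenger aircraft limit, Class 3) — within limit.
Total Class 4.1: (three 2 kg packs = 6 kg) + (two 50 g packs = 100 g) = 6.1 kg.
Class 4.1 is Forbidden by passenger aircraft.
The segregation rule (Class 3 with Class 6.1) does not apply to Class 3 with Class 4.1.

No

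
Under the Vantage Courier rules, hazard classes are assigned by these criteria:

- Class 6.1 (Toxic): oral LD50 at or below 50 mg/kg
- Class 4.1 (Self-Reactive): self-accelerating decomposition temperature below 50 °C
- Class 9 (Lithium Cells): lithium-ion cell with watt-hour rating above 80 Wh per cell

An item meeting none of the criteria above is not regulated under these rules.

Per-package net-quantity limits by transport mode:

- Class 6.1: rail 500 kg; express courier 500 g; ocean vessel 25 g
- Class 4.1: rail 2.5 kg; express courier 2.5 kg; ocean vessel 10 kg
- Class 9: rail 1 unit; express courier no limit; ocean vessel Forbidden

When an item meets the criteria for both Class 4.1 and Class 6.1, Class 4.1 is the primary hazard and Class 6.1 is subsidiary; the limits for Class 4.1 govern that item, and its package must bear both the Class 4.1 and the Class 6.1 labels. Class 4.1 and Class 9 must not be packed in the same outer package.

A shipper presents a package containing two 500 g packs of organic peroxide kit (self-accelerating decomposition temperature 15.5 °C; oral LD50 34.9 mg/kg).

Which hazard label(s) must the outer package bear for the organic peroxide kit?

Class 4.1 and 6.1

The organic peroxide kit has self-accelerating decomposition temperature 15.5 °C, which is < 50 °C, so it is Class 4.1 (Self-Reactive).
Organic peroxide kit: oral LD50 34.9 mg/kg ≤ 50 mg/kg → Class 6.1 (Toxic).
By the precedence rule Class 4.1 is primary and Class 6.1 is subsidiary, and that rule requires both labels on the package.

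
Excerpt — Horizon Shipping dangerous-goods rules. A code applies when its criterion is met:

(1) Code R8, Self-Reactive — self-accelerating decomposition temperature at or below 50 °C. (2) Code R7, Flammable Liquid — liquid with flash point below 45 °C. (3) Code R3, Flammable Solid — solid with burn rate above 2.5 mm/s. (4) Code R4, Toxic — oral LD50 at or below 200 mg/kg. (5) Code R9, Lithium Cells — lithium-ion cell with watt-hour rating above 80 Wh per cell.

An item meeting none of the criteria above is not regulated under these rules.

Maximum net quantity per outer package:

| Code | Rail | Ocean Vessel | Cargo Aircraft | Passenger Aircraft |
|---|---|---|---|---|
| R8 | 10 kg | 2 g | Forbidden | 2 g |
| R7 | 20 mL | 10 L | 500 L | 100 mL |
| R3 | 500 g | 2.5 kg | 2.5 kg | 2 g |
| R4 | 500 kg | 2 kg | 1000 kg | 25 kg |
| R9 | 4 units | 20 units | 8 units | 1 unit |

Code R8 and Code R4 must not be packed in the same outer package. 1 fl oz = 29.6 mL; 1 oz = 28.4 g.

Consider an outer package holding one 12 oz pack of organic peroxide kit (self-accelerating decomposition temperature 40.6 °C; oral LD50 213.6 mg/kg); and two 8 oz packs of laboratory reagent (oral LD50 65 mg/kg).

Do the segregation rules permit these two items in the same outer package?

Self-accelerating decomposition temperature 40.6 °C meets the Code R8 criterion (Self-Reactive), so the organic peroxide kit is Code R8.
Oral LD50 65 mg/kg meets the Code R4 criterion (Toxic), so the laboratory reagent is Code R4.
Code R8 and Code R4 may not share an outer package.

No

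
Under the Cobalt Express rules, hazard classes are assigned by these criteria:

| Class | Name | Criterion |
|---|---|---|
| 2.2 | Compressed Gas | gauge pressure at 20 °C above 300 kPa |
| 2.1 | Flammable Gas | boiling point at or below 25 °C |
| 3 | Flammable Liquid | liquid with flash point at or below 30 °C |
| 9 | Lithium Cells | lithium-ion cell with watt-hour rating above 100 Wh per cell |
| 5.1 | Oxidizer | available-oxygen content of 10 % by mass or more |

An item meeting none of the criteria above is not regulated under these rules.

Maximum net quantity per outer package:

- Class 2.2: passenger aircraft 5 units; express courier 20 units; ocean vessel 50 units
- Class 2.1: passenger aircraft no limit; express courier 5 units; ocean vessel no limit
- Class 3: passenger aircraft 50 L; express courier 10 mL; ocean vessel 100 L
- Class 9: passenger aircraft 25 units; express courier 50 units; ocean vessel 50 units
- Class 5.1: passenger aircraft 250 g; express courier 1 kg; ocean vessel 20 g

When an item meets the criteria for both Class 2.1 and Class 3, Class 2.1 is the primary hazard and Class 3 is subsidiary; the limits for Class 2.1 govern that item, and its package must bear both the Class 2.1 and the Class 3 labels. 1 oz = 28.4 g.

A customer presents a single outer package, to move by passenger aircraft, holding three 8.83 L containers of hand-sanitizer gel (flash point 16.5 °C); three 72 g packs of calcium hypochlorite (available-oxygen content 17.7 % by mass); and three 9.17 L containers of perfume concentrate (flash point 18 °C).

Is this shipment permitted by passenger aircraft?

With flash point 16.5 °C (≤ 30 °C), the hand-sanitizer gel falls in Class 3.
Available-oxygen content 17.7 % by mass meets the Class 5.1 criterion (Oxidizer), so the calcium hypochlorite is Class 5.1.
With flash point 18 °C (≤ 30 °C), the perfume concentrate falls in Class 3.
Class 5.1 quantity: three 72 g packs = 216 g.
That is within the Class 5.1 passenger aircraft limit of 250 g.
Total Class 3: (three 8.83 L containers = 26.49 L) + (three 9.17 L containers = 27.51 L) = 54 L.
54 L > 50 L (passenger aircraft limit, Class 3) — over the limit.

No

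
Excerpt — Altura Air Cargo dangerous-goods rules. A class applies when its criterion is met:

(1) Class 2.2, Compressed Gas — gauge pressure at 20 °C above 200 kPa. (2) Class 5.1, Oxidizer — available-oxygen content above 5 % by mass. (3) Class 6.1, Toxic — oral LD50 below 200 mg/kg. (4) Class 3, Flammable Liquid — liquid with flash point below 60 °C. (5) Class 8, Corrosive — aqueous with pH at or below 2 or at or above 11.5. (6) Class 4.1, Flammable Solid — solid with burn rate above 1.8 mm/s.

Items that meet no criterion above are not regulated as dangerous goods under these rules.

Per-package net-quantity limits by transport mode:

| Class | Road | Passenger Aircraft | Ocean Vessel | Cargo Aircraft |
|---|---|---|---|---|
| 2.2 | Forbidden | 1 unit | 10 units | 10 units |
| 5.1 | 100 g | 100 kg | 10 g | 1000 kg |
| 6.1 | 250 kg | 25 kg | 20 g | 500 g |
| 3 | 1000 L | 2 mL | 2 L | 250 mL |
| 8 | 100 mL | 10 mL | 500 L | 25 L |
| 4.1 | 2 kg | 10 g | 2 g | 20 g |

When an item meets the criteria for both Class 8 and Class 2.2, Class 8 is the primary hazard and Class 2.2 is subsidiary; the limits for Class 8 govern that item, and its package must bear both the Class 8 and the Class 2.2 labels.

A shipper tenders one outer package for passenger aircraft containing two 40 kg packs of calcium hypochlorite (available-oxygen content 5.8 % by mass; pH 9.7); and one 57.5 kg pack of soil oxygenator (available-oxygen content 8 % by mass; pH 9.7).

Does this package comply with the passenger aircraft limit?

No

The calcium hypochlorite has available-oxygen content 5.8 % by mass, which is > 5 % by mass, so it is Class 5.1 (Oxidizer).
The soil oxygenator has available-oxygen content 8 % by mass, which is > 5 % by mass, so it is Class 5.1 (Oxidizer).
Total Class 5.1: (two 40 kg packs = 80 kg) + 57.5 kg = 137.5 kg.
137.5 kg > 100 kg (passenger aircraft limit, Class 5.1) — over the limit.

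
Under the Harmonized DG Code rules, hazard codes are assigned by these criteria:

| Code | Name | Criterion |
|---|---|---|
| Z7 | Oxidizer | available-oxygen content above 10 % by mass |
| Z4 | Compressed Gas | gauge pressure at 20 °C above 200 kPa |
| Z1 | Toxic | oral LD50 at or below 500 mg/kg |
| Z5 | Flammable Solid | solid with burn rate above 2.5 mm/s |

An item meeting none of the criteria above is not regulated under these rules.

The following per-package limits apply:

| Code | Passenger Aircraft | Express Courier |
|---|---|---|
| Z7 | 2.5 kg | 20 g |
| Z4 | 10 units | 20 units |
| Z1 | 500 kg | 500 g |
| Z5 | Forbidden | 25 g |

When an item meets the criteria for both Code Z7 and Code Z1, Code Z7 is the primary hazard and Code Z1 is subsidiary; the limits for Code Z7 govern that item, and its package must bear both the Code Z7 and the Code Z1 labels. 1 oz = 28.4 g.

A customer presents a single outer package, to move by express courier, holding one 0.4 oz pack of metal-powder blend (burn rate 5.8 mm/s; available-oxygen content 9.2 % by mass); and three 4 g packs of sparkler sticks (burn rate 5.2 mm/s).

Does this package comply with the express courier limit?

Yes

Burn rate 5.8 mm/s meets the Code Z5 criterion (Flammable Solid), so the metal-powder blend is Code Z5.
The sparkler sticks have burn rate 5.2 mm/s, which is > 2.5 mm/s, so they are Code Z5 (Flammable Solid).
Code Z5 net quantity: (one 0.4 oz pack = 11.36 g) + (three 4 g packs = 12 g) = 23.36 g.
That is within the Code Z5 express courier limit of 25 g.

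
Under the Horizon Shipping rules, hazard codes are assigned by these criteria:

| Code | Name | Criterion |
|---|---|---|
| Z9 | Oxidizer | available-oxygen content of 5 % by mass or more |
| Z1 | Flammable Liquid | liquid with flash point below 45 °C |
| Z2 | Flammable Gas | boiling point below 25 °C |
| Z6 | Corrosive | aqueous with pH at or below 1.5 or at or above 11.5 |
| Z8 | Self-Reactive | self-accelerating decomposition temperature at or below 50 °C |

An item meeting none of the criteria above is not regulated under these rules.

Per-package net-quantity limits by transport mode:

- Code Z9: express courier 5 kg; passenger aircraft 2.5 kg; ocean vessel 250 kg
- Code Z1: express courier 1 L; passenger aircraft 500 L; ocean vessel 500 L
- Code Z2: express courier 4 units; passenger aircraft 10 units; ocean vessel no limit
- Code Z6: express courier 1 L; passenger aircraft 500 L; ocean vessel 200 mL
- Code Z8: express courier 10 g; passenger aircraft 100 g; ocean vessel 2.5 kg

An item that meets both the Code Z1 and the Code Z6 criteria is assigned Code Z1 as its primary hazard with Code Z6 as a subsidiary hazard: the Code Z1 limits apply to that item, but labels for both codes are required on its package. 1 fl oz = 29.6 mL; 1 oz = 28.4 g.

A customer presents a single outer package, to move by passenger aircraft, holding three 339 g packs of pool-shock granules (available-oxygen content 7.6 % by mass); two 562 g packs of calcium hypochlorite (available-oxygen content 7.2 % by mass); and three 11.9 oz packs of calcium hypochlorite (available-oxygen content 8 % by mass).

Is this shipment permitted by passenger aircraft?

Pool-shock granules: available-oxygen content 7.6 % by mass ≥ 5 % by mass → Code Z9 (Oxidizer).
With available-oxygen content 7.2 % by mass (≥ 5 % by mass), the calcium hypochlorite falls in Code Z9.
The calcium hypochlorite has available-oxygen content 8 % by mass, which is ≥ 5 % by mass, so it is Code Z9 (Oxidizer).
Total Code Z9: (three 339 g packs = 1.017 kg) + (two 562 g packs = 1.124 kg) + (three 11.9 oz packs = 1013.88 g) = 3154.88 g.
That exceeds the Code Z9 passenger aircraft limit of 2.5 kg.

No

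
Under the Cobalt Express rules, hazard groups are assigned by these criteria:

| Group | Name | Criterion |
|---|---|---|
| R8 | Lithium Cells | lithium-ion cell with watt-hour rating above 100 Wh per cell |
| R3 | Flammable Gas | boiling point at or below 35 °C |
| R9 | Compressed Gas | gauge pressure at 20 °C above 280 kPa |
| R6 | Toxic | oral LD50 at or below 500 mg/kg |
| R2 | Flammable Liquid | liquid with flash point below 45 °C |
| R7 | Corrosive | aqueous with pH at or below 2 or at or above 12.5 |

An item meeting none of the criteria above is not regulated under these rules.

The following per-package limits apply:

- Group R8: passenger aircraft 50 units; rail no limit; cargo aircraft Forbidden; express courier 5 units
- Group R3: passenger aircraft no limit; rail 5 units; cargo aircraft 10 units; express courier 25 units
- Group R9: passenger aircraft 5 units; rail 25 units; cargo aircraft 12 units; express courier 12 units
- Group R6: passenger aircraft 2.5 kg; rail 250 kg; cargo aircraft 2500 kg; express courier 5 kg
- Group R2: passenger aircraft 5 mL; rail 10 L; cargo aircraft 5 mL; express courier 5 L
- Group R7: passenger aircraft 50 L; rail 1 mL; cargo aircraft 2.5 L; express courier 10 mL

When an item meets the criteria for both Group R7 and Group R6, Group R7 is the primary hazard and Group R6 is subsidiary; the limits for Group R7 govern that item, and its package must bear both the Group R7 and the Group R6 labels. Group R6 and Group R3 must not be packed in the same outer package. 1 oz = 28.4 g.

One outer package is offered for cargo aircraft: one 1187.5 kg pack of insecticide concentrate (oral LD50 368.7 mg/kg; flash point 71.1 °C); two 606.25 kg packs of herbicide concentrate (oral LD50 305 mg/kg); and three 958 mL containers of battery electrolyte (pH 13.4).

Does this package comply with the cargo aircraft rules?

No

With oral LD50 368.7 mg/kg (≤ 500 mg/kg), the insecticide concentrate falls in Group R6.
Oral LD50 305 mg/kg meets the Group R6 criterion (Toxic), so the herbicide concentrate is Group R6.
The battery electrolyte has pH 13.4, which is ≥ 12.5, so it is Group R7 (Corrosive).
Total Group R6: 1187.5 kg + (two 606.25 kg packs = 1212.5 kg) = 2400 kg.
That is within the Group R6 cargo aircraft limit of 2500 kg.
Group R7 quantity: three 958 mL containers = 2.874 L.
That exceeds the Group R7 cargo aircraft limit of 2.5 L.
The segregation rule (Group R6 with Group R3) does not apply to Group R6 with Group R7.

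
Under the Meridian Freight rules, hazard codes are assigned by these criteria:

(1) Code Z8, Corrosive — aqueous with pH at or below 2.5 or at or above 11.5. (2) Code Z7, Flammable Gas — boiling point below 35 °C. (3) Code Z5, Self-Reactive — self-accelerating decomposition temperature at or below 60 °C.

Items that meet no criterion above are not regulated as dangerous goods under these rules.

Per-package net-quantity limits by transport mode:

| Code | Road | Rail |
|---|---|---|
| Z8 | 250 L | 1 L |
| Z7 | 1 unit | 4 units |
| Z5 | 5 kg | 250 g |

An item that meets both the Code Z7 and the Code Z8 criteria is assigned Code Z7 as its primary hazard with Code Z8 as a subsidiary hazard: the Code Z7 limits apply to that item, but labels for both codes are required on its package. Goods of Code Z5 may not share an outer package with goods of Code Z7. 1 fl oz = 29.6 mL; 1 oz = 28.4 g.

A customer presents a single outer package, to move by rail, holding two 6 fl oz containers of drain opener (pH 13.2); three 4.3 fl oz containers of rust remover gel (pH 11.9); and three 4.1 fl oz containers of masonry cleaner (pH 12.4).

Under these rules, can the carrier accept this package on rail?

No

Drain opener: pH 13.2 ≥ 11.5 → Code Z8 (Corrosive).
pH 11.9 meets the Code Z8 criterion (Corrosive), so the rust remover gel is Code Z8.
The masonry cleaner has pH 12.4, which is ≥ 11.5, so it is Code Z8 (Corrosive).
Code Z8 net quantity: (two 6 fl oz containers = 355.2 mL) + (three 4.3 fl oz containers = 381.84 mL) + (three 4.1 fl oz containers = 364.08 mL) = 1101.12 mL.
1101.12 mL exceeds the rail limit of 1 L for Code Z8.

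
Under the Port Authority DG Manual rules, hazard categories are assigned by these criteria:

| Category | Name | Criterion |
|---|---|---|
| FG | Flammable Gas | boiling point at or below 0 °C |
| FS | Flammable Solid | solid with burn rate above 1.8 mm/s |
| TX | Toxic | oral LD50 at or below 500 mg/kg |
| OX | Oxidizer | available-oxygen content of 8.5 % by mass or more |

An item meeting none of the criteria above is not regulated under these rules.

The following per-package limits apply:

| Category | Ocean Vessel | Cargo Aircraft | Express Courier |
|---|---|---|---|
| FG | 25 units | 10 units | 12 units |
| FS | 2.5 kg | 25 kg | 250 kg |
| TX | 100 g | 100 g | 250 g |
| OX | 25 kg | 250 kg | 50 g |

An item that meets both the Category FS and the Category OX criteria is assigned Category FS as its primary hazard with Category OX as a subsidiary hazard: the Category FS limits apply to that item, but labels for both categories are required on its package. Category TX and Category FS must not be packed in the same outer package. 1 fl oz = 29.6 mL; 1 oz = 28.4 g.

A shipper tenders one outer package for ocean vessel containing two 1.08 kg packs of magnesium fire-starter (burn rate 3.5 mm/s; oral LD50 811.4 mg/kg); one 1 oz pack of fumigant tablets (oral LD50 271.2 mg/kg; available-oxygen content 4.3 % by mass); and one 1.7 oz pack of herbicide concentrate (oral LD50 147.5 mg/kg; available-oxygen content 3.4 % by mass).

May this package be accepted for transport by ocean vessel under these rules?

No

The magnesium fire-starter has burn rate 3.5 mm/s, which is > 1.8 mm/s, so it is Category FS (Flammable Solid).
With oral LD50 271.2 mg/kg (≤ 500 mg/kg), the fumigant tablets fall in Category TX.
The herbicide concentrate has oral LD50 147.5 mg/kg, which is ≤ 500 mg/kg, so it is Category TX (Toxic).
Total Category TX: (one 1 oz pack = 28.4 g) + (one 1.7 oz pack = 48.28 g) = 76.68 g.
76.68 g ≤ 100 g (ocean vessel limit, Category TX) — within limit.
Category FS quantity: two 1.08 kg packs = 2.16 kg.
2.16 kg is within the ocean vessel limit of 2.5 kg for Category FS.
Category TX and Category FS may not share an outer package.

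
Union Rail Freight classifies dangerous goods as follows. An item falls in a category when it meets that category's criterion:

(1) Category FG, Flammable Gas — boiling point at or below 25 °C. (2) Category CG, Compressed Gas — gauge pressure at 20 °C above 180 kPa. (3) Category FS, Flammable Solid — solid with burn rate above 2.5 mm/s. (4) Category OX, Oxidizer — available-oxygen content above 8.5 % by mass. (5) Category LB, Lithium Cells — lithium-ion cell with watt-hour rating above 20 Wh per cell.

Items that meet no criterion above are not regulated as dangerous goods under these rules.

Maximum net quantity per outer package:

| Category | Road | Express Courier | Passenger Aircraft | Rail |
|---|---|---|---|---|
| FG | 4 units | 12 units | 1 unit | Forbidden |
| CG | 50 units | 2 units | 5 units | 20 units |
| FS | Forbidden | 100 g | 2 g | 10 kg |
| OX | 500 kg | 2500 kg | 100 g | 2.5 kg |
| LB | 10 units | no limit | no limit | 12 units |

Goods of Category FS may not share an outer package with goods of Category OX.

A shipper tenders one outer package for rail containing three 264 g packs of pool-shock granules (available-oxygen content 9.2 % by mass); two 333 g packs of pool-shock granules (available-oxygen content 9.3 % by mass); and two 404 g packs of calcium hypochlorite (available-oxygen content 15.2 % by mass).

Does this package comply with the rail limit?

With available-oxygen content 9.2 % by mass (> 8.5 % by mass), the pool-shock granules fall in Category OX.
The pool-shock granules have available-oxygen content 9.3 % by mass, which is > 8.5 % by mass, so they are Category OX (Oxidizer).
With available-oxygen content 15.2 % by mass (> 8.5 % by mass), the calcium hypochlorite falls in Category OX.
Total Category OX: (three 264 g packs = 792 g) + (two 333 g packs = 666 g) + (two 404 g packs = 808 g) = 2.266 kg.
2.266 kg is within the rail limit of 2.5 kg for Category OX.

Yes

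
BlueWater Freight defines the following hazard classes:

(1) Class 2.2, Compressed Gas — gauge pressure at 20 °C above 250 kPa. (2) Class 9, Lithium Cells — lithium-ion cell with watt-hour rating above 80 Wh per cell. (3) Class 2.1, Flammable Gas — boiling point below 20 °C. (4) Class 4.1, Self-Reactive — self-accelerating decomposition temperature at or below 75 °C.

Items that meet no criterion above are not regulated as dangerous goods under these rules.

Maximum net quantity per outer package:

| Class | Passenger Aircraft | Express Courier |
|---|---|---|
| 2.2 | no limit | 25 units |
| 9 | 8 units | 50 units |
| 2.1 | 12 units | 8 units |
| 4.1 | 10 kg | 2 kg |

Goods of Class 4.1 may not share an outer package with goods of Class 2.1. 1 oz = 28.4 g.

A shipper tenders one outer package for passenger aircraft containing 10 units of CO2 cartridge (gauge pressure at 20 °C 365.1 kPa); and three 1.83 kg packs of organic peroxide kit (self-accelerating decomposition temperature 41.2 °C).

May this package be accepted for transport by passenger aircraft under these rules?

Gauge pressure at 20 °C 365.1 kPa meets the Class 2.2 criterion (Compressed Gas), so the CO2 cartridge is Class 2.2.
With self-accelerating decomposition temperature 41.2 °C (≤ 75 °C), the organic peroxide kit falls in Class 4.1.
Class 4.1 quantity: three 1.83 kg packs = 5.49 kg.
5.49 kg is within the passenger aircraft limit of 10 kg for Class 4.1.
Class 2.2 quantity: 10 units.
Class 2.2 has no per-package limit by passenger aircraft.
The segregation rule (Class 4.1 with Class 2.1) does not apply to Class 4.1 with Class 2.2.
Every hazard class is within its passenger aircraft limit and no segregation rule is violated.

Yes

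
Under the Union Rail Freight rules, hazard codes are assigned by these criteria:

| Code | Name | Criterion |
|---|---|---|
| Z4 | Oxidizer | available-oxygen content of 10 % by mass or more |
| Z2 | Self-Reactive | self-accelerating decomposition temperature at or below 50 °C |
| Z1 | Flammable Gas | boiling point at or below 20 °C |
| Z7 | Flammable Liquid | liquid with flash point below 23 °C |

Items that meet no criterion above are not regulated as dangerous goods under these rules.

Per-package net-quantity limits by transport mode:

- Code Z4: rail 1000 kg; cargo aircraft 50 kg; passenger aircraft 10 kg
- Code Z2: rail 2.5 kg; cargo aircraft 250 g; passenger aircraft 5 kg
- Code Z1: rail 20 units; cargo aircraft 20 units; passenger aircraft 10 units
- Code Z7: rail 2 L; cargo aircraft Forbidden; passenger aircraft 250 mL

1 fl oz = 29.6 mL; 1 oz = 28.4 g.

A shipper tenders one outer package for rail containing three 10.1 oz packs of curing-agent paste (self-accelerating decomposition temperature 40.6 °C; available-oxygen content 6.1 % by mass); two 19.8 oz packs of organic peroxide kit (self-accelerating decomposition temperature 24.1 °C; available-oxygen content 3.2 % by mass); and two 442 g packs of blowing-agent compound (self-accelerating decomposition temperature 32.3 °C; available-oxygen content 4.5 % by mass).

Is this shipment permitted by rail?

No

Self-accelerating decomposition temperature 40.6 °C meets the Code Z2 criterion (Self-Reactive), so the curing-agent paste is Code Z2.
The organic peroxide kit has self-accelerating decomposition temperature 24.1 °C, which is ≤ 50 °C, so it is Code Z2 (Self-Reactive).
Blowing-agent compound: self-accelerating decomposition temperature 32.3 °C ≤ 50 °C → Code Z2 (Self-Reactive).
Total Code Z2: (three 10.1 oz packs = 860.52 g) + (two 19.8 oz packs = 1124.64 g) + (two 442 g packs = 884 g) = 2869.16 g.
That exceeds the Code Z2 rail limit of 2.5 kg.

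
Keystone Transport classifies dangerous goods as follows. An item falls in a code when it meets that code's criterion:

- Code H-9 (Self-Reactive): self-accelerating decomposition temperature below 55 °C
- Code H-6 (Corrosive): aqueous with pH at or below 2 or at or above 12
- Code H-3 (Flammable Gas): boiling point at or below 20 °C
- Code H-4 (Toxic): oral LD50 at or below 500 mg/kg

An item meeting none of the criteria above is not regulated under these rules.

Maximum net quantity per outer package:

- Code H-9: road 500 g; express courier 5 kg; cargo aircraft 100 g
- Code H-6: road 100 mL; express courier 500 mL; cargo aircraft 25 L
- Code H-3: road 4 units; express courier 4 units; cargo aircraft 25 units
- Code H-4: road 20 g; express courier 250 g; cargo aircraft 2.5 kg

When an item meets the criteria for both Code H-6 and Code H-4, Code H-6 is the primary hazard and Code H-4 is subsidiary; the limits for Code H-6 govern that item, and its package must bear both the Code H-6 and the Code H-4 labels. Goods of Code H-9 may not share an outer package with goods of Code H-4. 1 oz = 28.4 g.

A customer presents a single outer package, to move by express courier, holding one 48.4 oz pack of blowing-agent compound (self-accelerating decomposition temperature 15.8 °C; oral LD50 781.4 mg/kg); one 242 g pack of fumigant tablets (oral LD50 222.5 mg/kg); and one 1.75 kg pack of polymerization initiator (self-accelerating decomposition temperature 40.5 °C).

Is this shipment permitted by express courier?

No

Self-accelerating decomposition temperature 15.8 °C meets the Code H-9 criterion (Self-Reactive), so the blowing-agent compound is Code H-9.
Fumigant tablets: oral LD50 222.5 mg/kg ≤ 500 mg/kg → Code H-4 (Toxic).
Polymerization initiator: self-accelerating decomposition temperature 40.5 °C < 55 °C → Code H-9 (Self-Reactive).
Code H-9 net quantity: (one 48.4 oz pack = 1374.56 g) + 1.75 kg = 3124.56 g.
3124.56 g is within the express courier limit of 5 kg for Code H-9.
Code H-4 quantity: 242 g.
That is within the Code H-4 express courier limit of 250 g.
Code H-9 and Code H-4 may not share an outer package.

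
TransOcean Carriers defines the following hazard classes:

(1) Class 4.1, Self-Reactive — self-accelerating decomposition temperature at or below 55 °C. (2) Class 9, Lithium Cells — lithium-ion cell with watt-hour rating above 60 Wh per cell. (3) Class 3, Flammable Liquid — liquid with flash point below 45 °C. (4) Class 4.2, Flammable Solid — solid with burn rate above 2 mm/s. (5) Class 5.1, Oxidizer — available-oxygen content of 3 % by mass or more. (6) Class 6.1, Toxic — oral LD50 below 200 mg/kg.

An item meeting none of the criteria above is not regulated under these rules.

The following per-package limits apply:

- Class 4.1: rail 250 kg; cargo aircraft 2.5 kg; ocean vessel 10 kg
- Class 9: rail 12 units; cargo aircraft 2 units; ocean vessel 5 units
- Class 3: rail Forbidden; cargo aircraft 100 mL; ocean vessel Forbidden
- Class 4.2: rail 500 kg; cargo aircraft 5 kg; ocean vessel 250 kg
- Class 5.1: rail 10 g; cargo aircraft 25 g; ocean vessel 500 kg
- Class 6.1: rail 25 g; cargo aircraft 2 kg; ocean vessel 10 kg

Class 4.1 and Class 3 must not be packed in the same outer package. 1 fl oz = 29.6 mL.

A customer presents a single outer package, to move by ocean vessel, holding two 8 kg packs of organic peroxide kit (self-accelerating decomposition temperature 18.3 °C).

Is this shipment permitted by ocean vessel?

No

The organic peroxide kit has self-accelerating decomposition temperature 18.3 °C, which is ≤ 55 °C, so it is Class 4.1 (Self-Reactive).
Class 4.1 quantity: two 8 kg packs = 16 kg.
16 kg > 10 kg (ocean vessel limit, Class 4.1) — over the limit.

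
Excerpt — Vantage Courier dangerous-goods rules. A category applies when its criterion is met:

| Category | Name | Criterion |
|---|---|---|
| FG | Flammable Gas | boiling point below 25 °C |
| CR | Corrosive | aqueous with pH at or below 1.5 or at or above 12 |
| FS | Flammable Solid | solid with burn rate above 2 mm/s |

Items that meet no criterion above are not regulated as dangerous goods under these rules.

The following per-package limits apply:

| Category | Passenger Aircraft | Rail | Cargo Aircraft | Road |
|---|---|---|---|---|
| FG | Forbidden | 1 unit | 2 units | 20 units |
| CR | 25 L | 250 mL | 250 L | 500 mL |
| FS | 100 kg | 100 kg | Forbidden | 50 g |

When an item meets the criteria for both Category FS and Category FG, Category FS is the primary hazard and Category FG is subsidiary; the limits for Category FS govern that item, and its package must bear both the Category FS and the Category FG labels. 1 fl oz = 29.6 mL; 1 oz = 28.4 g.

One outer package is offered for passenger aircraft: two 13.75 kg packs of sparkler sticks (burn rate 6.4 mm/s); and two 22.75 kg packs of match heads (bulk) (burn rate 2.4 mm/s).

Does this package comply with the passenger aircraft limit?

With burn rate 6.4 mm/s (> 2 mm/s), the sparkler sticks fall in Category FS.
The match heads (bulk) have burn rate 2.4 mm/s, which is > 2 mm/s, so they are Category FS (Flammable Solid).
Category FS net quantity: (two 13.75 kg packs = 27.5 kg) + (two 22.75 kg packs = 45.5 kg) = 73 kg.
73 kg ≤ 100 kg (passenger aircraft limit, Category FS) — within limit.

Yes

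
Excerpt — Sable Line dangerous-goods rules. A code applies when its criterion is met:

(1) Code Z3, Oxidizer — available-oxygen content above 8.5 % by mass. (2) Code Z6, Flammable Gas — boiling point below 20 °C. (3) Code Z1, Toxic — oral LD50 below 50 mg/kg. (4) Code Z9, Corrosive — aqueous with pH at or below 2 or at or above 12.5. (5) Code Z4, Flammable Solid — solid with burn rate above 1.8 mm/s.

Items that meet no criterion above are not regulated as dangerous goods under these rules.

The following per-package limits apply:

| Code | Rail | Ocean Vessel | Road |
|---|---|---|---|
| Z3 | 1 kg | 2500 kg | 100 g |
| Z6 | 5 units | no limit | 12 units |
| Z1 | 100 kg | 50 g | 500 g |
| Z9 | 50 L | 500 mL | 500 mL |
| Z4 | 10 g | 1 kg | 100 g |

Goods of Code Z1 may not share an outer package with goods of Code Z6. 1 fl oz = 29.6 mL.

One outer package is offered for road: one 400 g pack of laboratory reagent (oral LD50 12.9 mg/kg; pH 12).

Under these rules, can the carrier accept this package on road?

With oral LD50 12.9 mg/kg (< 50 mg/kg), the laboratory reagent falls in Code Z1.
Code Z1 quantity: 400 g.
400 g ≤ 500 g (road limit, Code Z1) — within limit.

Yes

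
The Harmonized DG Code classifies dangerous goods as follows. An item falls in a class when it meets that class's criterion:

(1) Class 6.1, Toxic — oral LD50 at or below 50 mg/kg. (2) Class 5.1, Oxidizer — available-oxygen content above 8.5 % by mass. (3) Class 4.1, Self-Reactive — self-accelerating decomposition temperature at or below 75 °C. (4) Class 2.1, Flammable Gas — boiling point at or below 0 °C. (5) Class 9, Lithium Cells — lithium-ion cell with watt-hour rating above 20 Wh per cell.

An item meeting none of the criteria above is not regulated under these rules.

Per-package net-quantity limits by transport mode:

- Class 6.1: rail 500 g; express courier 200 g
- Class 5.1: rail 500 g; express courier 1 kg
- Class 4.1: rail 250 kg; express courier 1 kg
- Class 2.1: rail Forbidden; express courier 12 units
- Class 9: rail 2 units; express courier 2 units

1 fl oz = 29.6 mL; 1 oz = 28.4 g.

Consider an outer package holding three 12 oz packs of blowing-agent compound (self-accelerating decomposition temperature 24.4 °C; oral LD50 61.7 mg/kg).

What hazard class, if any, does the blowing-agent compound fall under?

With self-accelerating decomposition temperature 24.4 °C (≤ 75 °C), the blowing-agent compound falls in Class 4.1.

Class 4.1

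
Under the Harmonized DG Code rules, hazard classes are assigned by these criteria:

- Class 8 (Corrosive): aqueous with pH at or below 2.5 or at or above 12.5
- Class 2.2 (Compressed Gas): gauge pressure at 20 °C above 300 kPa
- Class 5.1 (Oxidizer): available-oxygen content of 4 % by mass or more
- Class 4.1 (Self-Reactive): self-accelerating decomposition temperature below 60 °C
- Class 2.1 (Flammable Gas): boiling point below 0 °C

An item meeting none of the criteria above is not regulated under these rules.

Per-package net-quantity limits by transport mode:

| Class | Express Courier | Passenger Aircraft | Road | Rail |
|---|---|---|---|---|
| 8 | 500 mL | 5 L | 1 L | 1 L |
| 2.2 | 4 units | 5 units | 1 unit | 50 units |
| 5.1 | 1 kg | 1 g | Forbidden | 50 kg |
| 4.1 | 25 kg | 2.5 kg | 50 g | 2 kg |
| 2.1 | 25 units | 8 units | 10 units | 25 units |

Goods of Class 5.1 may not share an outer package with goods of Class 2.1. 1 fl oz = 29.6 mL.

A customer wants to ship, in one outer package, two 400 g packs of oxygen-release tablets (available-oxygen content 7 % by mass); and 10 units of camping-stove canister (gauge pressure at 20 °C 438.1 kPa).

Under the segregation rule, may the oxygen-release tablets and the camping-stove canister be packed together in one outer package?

Yes

Oxygen-release tablets: available-oxygen content 7 % by mass ≥ 4 % by mass → Class 5.1 (Oxidizer).
With gauge pressure at 20 °C 438.1 kPa (> 300 kPa), the camping-stove canister falls in Class 2.2.
No segregation rule bars Class 5.1 with Class 2.2.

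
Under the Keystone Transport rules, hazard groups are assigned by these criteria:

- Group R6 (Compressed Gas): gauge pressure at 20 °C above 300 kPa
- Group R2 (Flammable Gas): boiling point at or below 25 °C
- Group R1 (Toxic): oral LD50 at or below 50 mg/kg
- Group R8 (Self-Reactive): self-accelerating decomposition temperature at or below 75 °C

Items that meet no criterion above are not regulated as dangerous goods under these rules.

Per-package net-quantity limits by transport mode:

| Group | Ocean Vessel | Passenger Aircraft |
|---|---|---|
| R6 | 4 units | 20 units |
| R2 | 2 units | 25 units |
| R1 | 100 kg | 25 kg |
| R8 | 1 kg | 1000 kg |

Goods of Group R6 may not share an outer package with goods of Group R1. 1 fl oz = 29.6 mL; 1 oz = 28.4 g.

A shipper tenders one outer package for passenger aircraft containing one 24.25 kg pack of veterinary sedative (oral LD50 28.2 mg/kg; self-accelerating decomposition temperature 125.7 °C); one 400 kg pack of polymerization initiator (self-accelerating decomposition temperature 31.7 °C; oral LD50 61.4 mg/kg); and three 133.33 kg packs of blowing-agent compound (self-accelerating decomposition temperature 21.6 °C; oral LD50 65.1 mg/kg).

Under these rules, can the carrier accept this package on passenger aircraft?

The veterinary sedative has oral LD50 28.2 mg/kg, which is ≤ 50 mg/kg, so it is Group R1 (Toxic).
Polymerization initiator: self-accelerating decomposition temperature 31.7 °C ≤ 75 °C → Group R8 (Self-Reactive).
Self-accelerating decomposition temperature 21.6 °C meets the Group R8 criterion (Self-Reactive), so the blowing-agent compound is Group R8.
Group R8 net quantity: 400 kg + (three 133.33 kg packs = 399.99 kg) = 799.99 kg.
799.99 kg is within the passenger aircraft limit of 1000 kg for Group R8.
Group R1 quantity: 24.25 kg.
That is within the Group R1 passenger aircraft limit of 25 kg.
The segregation rule (Group R6 with Group R1) does not apply to Group R8 with Group R1.
Every hazard group is within its passenger aircraft limit and no segregation rule is violated.

Yes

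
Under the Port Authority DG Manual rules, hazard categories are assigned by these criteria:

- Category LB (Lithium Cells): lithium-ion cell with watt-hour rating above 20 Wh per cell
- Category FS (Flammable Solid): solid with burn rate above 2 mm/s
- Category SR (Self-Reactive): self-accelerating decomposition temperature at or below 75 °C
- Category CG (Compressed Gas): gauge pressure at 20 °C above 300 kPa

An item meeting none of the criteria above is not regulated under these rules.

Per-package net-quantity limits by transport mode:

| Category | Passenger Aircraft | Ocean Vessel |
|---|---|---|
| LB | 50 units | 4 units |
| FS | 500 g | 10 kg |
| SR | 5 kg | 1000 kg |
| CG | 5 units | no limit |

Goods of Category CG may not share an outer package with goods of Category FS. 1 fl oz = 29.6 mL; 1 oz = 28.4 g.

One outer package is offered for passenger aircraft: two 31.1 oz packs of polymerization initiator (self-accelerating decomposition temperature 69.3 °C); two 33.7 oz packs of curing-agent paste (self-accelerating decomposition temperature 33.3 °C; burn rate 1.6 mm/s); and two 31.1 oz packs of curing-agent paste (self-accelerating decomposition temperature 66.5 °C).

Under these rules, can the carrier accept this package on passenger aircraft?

Self-accelerating decomposition temperature 69.3 °C meets the Category SR criterion (Self-Reactive), so the polymerization initiator is Category SR.
The curing-agent paste has self-accelerating decomposition temperature 33.3 °C, which is ≤ 75 °C, so it is Category SR (Self-Reactive).
With self-accelerating decomposition temperature 66.5 °C (≤ 75 °C), the curing-agent paste falls in Category SR.
Category SR net quantity: (two 31.1 oz packs = 1766.48 g) + (two 33.7 oz packs = 1914.16 g) + (two 31.1 oz packs = 1766.48 g) = 5447.12 g.
That exceeds the Category SR passenger aircraft limit of 5 kg.

No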